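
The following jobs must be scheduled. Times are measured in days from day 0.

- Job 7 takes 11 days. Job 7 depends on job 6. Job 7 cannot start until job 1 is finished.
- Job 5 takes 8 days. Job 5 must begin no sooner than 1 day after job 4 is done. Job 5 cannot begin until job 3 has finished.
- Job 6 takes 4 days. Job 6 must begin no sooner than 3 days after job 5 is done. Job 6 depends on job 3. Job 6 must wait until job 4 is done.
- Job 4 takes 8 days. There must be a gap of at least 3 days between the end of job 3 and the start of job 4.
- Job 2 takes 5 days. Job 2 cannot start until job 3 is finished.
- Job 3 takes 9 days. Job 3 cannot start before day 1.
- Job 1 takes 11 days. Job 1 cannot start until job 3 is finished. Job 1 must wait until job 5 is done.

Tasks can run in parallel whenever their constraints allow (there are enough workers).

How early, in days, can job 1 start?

Job 3 waits on its own release at day 1, so it starts at day 1 and finishes at 1 + 9 = day 10.
Job 4 cannot begin until job 3 (finishes day 10, plus 3-day gap → day 13). It runs from day 13 to 13 + 8 = day 21.
Job 5 has to wait for job 4 (finishes day 21, plus 1-day gap → day 22); job 3 (finishes day 10). The latest of these is day 22, so job 5 runs day 22 to 22 + 8 = day 30.
Job 1 waits on job 3 (finishes day 10); job 5 (finishes day 30). The latest of these is day 30, which is the earliest job 1 can start.

30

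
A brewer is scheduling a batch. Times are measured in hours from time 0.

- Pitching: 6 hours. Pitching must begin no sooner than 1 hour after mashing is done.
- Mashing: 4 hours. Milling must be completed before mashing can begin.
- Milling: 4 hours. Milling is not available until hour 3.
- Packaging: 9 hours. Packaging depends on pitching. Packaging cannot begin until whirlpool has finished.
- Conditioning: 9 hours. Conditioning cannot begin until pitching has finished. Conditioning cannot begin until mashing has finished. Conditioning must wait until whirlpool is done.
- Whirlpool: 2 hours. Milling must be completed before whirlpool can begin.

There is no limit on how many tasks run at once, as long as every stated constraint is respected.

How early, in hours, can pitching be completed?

Milling cannot begin until its own release at hour 3. It runs from hour 3 to 3 + 4 = hour 7.
After milling (finishes hour 7), mashing can start at hour 7 and finishes at hour 11.
Pitching waits on mashing (finishes hour 11, plus 1-hour gap → hour 12), so it starts at hour 12 and finishes at 12 + 6 = hour 18.

18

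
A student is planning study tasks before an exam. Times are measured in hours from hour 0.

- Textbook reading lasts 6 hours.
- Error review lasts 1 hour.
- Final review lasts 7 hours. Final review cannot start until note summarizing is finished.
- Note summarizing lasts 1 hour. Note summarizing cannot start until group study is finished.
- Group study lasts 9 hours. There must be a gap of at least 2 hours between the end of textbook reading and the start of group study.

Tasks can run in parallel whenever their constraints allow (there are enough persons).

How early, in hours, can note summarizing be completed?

Nothing blocks textbook reading, so it runs from hour 0 to hour 6.
Group study cannot begin until textbook reading (finishes hour 6, plus 2-hour gap → hour 8). It runs from hour 8 to 8 + 9 = hour 17.
After group study (finishes hour 17), note summarizing can start at hour 17 and finishes at hour 18.

18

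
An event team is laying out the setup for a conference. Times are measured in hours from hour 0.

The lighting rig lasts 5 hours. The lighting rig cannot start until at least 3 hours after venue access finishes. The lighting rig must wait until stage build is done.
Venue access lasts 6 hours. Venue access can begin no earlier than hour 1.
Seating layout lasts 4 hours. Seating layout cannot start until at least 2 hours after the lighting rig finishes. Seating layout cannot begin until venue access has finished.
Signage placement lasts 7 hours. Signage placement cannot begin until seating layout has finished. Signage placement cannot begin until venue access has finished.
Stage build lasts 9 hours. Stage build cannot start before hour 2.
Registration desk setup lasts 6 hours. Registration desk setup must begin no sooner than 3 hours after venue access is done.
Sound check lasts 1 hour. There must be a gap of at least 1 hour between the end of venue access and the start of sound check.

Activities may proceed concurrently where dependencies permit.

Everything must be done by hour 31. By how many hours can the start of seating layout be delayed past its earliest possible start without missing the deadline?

2

Stage build waits on its own release at hour 2, so it starts at hour 2 and finishes at 2 + 9 = hour 11.
Venue access waits on its own release at hour 1, so it starts at hour 1 and finishes at 1 + 6 = hour 7.
The lighting rig cannot start until venue access (finishes hour 7, plus 3-hour gap → hour 10); stage build (finishes hour 11). The controlling bound is hour 11, so the lighting rig finishes at 11 + 5 = hour 16.
For seating layout: the lighting rig (finishes hour 16, plus 2-hour gap → hour 18); venue access (finishes hour 7). Taking the maximum gives a start of hour 18, and it finishes at 18 + 4 = hour 22.

Working backward from the deadline:
Signage placement must finish by hour 31; it takes 7 hours, so it must start by 31 − 7 = hour 24.
Seating layout must finish before signage placement (must start by hour 24). With a 4-hour duration, seating layout must start by 24 − 4 = hour 20.
So seating layout can start as early as hour 18 and as late as hour 20, giving 20 − 18 = 2 hours of slack.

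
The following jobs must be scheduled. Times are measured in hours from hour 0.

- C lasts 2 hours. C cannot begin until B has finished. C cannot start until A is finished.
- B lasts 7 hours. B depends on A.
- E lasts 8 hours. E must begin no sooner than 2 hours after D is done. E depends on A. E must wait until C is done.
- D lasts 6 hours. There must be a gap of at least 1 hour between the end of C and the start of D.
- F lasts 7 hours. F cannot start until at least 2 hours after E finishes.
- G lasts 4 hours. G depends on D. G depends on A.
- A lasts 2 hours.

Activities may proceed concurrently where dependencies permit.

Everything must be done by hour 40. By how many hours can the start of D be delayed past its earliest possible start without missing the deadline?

A can start immediately at hour 0; it finishes at hour 2.
B waits on A (finishes hour 2), so it starts at hour 2 and finishes at 2 + 7 = hour 9.
For C: B (finishes hour 9); A (finishes hour 2). Taking the maximum gives a start of hour 9, and it finishes at 9 + 2 = hour 11.
After C (finishes hour 11, plus 1-hour gap → hour 12), D can start at hour 12 and finishes at hour 18.

Working backward from the deadline:
Nothing follows F; the deadline of hour 40 is its only limit. It must start by 40 − 7 = hour 33.
Since F (must start by hour 33, minus 2-hour gap → hour 31) depends on it, E must finish by hour 31. Backing off its 8-hour duration gives a latest start of hour 23.
G must finish by hour 40; it takes 4 hours, so it must start by 40 − 4 = hour 36.
For D: E (must start by hour 23, minus 2-hour gap → hour 21); G (must start by hour 36). The most restrictive is hour 21; with a 6-hour duration, D must start by hour 15.
So D can start as early as hour 12 and as late as hour 15, giving 15 − 12 = 3 hours of slack.

3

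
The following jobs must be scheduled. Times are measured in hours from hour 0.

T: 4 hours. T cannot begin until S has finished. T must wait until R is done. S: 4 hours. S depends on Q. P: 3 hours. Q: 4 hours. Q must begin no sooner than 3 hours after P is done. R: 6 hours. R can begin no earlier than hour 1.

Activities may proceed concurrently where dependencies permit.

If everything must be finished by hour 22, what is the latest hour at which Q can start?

10

T has no dependents, so it just needs to finish by hour 22. Starting by 22 − 4 = hour 18 achieves that.
Since T (must start by hour 18) depends on it, S must finish by hour 18. Backing off its 4-hour duration gives a latest start of hour 14.
Q has to be done before S (must start by hour 14). That means finishing by hour 14, i.e. starting by 14 − 4 = hour 10.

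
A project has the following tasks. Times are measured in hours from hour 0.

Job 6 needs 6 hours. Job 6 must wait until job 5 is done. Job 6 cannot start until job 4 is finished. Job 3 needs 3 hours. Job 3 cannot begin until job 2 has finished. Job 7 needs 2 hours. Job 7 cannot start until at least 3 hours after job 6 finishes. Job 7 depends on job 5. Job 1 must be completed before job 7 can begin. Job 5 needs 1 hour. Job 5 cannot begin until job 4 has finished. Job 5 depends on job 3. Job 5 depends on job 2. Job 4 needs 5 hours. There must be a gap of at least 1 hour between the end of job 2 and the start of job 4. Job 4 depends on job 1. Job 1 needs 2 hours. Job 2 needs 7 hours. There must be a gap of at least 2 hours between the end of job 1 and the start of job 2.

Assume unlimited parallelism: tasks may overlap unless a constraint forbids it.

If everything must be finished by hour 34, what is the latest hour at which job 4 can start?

Job 7 must finish by hour 34; it takes 2 hours, so it must start by 34 − 2 = hour 32.
Since job 7 (must start by hour 32, minus 3-hour gap → hour 29) depends on it, job 6 must finish by hour 29. Backing off its 6-hour duration gives a latest start of hour 23.
Job 5 feeds job 6 (must start by hour 23); job 7 (must start by hour 32). Taking the minimum, job 5 must finish by hour 23 and start by 23 − 1 = hour 22.
Job 4 feeds job 5 (must start by hour 22); job 6 (must start by hour 23). Taking the minimum, job 4 must finish by hour 22 and start by 22 − 5 = hour 17.

17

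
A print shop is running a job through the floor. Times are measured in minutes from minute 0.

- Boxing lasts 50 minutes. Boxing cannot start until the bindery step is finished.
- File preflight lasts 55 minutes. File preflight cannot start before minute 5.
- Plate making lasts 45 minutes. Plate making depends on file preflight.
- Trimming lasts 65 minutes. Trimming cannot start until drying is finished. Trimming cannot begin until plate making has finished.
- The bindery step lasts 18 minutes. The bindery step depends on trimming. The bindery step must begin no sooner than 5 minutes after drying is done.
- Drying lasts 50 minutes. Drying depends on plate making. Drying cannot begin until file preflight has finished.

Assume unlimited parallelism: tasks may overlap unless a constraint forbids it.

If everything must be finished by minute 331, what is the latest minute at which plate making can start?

103

Boxing has no dependents, so it just needs to finish by minute 331. Starting by 331 − 50 = minute 281 achieves that.
The bindery step must finish before boxing (must start by minute 281). With an 18-minute duration, the bindery step must start by 281 − 18 = minute 263.
Trimming feeds into the bindery step (must start by minute 263); so trimming must finish by minute 263 and therefore start by minute 198.
For drying: trimming (must start by minute 198); the bindery step (must start by minute 263, minus 5-minute gap → minute 258). The most restrictive is minute 198; with a 50-minute duration, drying must start by minute 148.
Plate making feeds drying (must start by minute 148); trimming (must start by minute 198). Taking the minimum, plate making must finish by minute 148 and start by 148 − 45 = minute 103.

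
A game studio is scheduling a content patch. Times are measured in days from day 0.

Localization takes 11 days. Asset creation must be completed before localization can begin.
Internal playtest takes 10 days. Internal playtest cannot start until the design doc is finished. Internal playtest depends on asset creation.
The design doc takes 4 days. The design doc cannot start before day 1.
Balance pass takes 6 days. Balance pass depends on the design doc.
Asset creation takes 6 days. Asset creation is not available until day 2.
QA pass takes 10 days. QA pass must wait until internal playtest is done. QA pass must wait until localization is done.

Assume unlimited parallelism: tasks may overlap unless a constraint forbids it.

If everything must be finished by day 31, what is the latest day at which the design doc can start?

To finish by day 31, QA pass (duration 10) must start no later than day 21.
Internal playtest feeds into QA pass (must start by day 21); so internal playtest must finish by day 21 and therefore start by day 11.
Nothing follows balance pass; the deadline of day 31 is its only limit. It must start by 31 − 6 = day 25.
The design doc feeds internal playtest (must start by day 11); balance pass (must start by day 25). Taking the minimum, the design doc must finish by day 11 and start by 11 − 4 = day 7.

7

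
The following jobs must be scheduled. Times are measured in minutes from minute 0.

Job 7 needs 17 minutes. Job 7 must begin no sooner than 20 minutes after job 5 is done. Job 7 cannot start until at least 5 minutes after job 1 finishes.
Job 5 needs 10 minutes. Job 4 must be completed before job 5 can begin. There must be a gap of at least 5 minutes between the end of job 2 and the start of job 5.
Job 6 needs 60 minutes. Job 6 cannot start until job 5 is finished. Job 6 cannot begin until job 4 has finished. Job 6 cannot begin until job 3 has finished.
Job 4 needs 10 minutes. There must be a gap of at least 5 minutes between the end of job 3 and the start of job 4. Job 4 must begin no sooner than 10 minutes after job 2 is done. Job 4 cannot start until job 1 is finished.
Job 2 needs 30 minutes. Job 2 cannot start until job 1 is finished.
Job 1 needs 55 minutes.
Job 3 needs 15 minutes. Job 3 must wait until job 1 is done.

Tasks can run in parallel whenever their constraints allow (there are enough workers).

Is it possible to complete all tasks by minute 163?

No

Job 1 can start immediately at minute 0; it finishes at minute 55.
Job 3 waits on job 1 (finishes minute 55), so it starts at minute 55 and finishes at 55 + 15 = minute 70.
Job 2 waits on job 1 (finishes minute 55), so it starts at minute 55 and finishes at 55 + 30 = minute 85.
Job 4 needs all of job 3 (finishes minute 70, plus 5-minute gap → minute 75); job 2 (finishes minute 85, plus 10-minute gap → minute 95); job 1 (finishes minute 55). That puts its earliest start at minute 95; it finishes at 95 + 10 = minute 105.
Job 5 cannot start until job 4 (finishes minute 105); job 2 (finishes minute 85, plus 5-minute gap → minute 90). The controlling bound is minute 105, so job 5 finishes at 105 + 10 = minute 115.
For job 7: job 5 (finishes minute 115, plus 20-minute gap → minute 135); job 1 (finishes minute 55, plus 5-minute gap → minute 60). Taking the maximum gives a start of minute 135, and it finishes at 135 + 17 = minute 152.
Job 6 cannot start until job 5 (finishes minute 115); job 4 (finishes minute 105); job 3 (finishes minute 70). The controlling bound is minute 115, so job 6 finishes at 115 + 60 = minute 175.
The earliest everything can be done is minute 175, which is after the deadline of 163, so it is not possible.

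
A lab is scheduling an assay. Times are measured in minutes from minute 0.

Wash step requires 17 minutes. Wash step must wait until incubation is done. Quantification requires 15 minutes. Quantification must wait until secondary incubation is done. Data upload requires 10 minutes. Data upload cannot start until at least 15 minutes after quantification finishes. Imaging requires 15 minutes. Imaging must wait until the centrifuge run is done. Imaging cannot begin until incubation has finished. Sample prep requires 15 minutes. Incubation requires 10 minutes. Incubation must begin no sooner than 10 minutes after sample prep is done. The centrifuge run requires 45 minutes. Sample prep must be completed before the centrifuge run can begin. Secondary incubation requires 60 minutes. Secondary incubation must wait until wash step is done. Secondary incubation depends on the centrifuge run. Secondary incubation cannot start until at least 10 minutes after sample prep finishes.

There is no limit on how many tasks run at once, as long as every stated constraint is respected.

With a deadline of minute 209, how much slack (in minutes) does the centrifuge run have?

49

Sample prep can start immediately at minute 0; it finishes at minute 15.
The centrifuge run waits on sample prep (finishes minute 15), so it starts at minute 15 and finishes at 15 + 45 = minute 60.

Working backward from the deadline:
To finish by minute 209, data upload (duration 10) must start no later than minute 199.
Quantification has to be done before data upload (must start by minute 199, minus 15-minute gap → minute 184). That means finishing by minute 184, i.e. starting by 184 − 15 = minute 169.
Secondary incubation has to be done before quantification (must start by minute 169). That means finishing by minute 169, i.e. starting by 169 − 60 = minute 109.
Imaging must finish by minute 209; it takes 15 minutes, so it must start by 209 − 15 = minute 194.
For the centrifuge run: secondary incubation (must start by minute 109); imaging (must start by minute 194). The most restrictive is minute 109; with a 45-minute duration, the centrifuge run must start by minute 64.
So the centrifuge run can start as early as minute 15 and as late as minute 64, giving 64 − 15 = 49 minutes of slack.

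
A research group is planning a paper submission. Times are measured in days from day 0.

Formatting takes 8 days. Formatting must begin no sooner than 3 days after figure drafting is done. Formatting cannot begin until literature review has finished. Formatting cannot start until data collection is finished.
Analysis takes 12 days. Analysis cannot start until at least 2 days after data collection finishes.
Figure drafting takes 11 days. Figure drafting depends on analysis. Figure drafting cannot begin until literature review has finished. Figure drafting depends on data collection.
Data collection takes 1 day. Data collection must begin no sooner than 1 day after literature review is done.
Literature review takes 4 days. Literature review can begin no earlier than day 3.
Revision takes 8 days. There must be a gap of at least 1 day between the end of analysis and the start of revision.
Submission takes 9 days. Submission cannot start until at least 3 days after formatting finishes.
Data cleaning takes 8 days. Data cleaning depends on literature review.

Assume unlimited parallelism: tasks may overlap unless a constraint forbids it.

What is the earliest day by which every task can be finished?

After its own release at day 3, literature review can start at day 3 and finishes at day 7.
Data cleaning cannot begin until literature review (finishes day 7). It runs from day 7 to 7 + 8 = day 15.
Data collection cannot begin until literature review (finishes day 7, plus 1-day gap → day 8). It runs from day 8 to 8 + 1 = day 9.
After data collection (finishes day 9, plus 2-day gap → day 11), analysis can start at day 11 and finishes at day 23.
After analysis (finishes day 23, plus 1-day gap → day 24), revision can start at day 24 and finishes at day 32.
Figure drafting needs all of analysis (finishes day 23); literature review (finishes day 7); data collection (finishes day 9). That puts its earliest start at day 23; it finishes at 23 + 11 = day 34.
Formatting needs all of figure drafting (finishes day 34, plus 3-day gap → day 37); literature review (finishes day 7); data collection (finishes day 9). That puts its earliest start at day 37; it finishes at 37 + 8 = day 45.
Submission cannot begin until formatting (finishes day 45, plus 3-day gap → day 48). It runs from day 48 to 48 + 9 = day 57.
All tasks are finished once the last one completes. Finish times: Literature review at 7, Data collection at 9, Data cleaning at 15, Analysis at 23, Figure drafting at 34, Revision at 32, Formatting at 45, Submission at 57. The latest is day 57.

57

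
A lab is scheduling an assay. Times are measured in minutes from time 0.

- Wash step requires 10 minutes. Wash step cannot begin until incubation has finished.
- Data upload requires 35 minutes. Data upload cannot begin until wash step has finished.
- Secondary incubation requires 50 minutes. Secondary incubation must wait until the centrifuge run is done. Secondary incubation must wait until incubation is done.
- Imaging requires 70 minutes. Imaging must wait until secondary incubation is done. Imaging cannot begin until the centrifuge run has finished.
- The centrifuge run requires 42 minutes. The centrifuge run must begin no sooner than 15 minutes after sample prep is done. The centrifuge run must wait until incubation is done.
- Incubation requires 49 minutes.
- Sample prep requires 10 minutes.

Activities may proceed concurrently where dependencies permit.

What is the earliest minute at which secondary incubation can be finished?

Incubation can start immediately at minute 0; it finishes at minute 49.
Nothing blocks sample prep, so it runs from minute 0 to minute 10.
The centrifuge run cannot start until sample prep (finishes minute 10, plus 15-minute gap → minute 25); incubation (finishes minute 49). The controlling bound is minute 49, so the centrifuge run finishes at 49 + 42 = minute 91.
Secondary incubation needs all of the centrifuge run (finishes minute 91); incubation (finishes minute 49). That puts its earliest start at minute 91; it finishes at 91 + 50 = minute 141.

141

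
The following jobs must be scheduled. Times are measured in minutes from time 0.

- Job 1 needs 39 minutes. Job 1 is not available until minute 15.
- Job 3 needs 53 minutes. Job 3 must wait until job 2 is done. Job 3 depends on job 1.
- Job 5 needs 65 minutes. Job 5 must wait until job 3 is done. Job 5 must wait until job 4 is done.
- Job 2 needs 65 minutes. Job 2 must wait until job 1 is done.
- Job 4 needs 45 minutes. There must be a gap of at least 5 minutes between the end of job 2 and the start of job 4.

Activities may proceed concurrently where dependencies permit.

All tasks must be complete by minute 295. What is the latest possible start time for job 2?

Nothing follows job 5; the deadline of minute 295 is its only limit. It must start by 295 − 65 = minute 230.
Job 3 has to be done before job 5 (must start by minute 230). That means finishing by minute 230, i.e. starting by 230 − 53 = minute 177.
Job 4 feeds into job 5 (must start by minute 230); so job 4 must finish by minute 230 and therefore start by minute 185.
Job 2 has several dependents: job 3 (must start by minute 177); job 4 (must start by minute 185, minus 5-minute gap → minute 180). The earliest of those limits is minute 177, so job 2 must start by 177 − 65 = minute 112.

112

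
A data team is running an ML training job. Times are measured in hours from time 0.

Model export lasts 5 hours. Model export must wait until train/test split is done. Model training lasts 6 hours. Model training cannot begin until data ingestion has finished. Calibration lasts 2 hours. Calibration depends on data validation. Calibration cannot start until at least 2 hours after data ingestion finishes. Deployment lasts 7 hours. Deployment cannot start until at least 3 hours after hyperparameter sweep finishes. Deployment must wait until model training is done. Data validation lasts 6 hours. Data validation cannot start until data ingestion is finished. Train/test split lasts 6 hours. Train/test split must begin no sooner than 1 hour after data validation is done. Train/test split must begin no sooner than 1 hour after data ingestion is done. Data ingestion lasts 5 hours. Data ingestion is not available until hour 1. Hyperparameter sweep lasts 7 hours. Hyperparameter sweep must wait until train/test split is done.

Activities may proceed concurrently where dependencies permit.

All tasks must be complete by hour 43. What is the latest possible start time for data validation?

13

Nothing follows deployment; the deadline of hour 43 is its only limit. It must start by 43 − 7 = hour 36.
Hyperparameter sweep must finish before deployment (must start by hour 36, minus 3-hour gap → hour 33). With a 7-hour duration, hyperparameter sweep must start by 33 − 7 = hour 26.
Model export must finish by hour 43; it takes 5 hours, so it must start by 43 − 5 = hour 38.
Train/test split feeds hyperparameter sweep (must start by hour 26); model export (must start by hour 38). Taking the minimum, train/test split must finish by hour 26 and start by 26 − 6 = hour 20.
Nothing follows calibration; the deadline of hour 43 is its only limit. It must start by 43 − 2 = hour 41.
Data validation must finish in time for train/test split (must start by hour 20, minus 1-hour gap → hour 19); calibration (must start by hour 41). The tightest is hour 19, so data validation must start by 19 − 6 = hour 13.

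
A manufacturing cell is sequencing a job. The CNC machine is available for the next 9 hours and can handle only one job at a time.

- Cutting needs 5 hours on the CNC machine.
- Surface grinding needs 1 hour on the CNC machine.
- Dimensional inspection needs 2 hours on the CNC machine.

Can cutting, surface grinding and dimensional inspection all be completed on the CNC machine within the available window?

Yes

Running back to back, the jobs need 5 + 1 + 2 = 8 hours on the CNC machine.
Since 8 ≤ 9, they fit within the window.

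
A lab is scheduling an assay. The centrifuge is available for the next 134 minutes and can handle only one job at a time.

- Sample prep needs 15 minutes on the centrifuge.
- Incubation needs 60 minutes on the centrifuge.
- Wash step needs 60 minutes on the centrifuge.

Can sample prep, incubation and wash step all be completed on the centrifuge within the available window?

Running back to back, the jobs need 15 + 60 + 60 = 135 minutes on the centrifuge.
Since 135 > 134, they cannot all fit.

No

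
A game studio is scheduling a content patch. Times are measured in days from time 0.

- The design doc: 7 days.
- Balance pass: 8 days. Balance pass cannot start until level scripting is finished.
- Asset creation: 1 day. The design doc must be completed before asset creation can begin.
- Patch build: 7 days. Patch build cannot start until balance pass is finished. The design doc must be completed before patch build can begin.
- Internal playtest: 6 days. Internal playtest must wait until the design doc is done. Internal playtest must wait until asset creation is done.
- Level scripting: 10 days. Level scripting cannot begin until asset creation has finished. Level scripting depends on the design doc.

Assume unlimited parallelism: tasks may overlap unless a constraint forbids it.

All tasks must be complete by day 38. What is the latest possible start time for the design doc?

5

Patch build must finish by day 38; it takes 7 days, so it must start by 38 − 7 = day 31.
Balance pass has to be done before patch build (must start by day 31). That means finishing by day 31, i.e. starting by 31 − 8 = day 23.
Level scripting must finish before balance pass (must start by day 23). With a 10-day duration, level scripting must start by 23 − 10 = day 13.
Internal playtest has no dependents, so it just needs to finish by day 38. Starting by 38 − 6 = day 32 achieves that.
For asset creation: level scripting (must start by day 13); internal playtest (must start by day 32). The most restrictive is day 13; with a 1-day duration, asset creation must start by day 12.
The design doc feeds asset creation (must start by day 12); level scripting (must start by day 13); internal playtest (must start by day 32); patch build (must start by day 31). Taking the minimum, the design doc must finish by day 12 and start by 12 − 7 = day 5.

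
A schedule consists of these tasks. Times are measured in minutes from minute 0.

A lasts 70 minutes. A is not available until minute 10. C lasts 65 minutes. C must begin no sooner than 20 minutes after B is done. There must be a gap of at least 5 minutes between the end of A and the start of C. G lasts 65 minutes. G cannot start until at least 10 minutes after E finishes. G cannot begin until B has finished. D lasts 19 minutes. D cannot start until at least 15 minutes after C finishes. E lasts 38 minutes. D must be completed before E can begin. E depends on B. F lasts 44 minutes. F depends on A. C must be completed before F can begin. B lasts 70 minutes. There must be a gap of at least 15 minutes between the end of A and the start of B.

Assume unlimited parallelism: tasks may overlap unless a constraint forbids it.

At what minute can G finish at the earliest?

After its own release at minute 10, A can start at minute 10 and finishes at minute 80.
B cannot begin until A (finishes minute 80, plus 15-minute gap → minute 95). It runs from minute 95 to 95 + 70 = minute 165.
For C: B (finishes minute 165, plus 20-minute gap → minute 185); A (finishes minute 80, plus 5-minute gap → minute 85). Taking the maximum gives a start of minute 185, and it finishes at 185 + 65 = minute 250.
D waits on C (finishes minute 250, plus 15-minute gap → minute 265), so it starts at minute 265 and finishes at 265 + 19 = minute 284.
E cannot start until D (finishes minute 284); B (finishes minute 165). The controlling bound is minute 284, so E finishes at 284 + 38 = minute 322.
G has to wait for E (finishes minute 322, plus 10-minute gap → minute 332); B (finishes minute 165). The latest of these is minute 332, so G runs minute 332 to 332 + 65 = minute 397.

397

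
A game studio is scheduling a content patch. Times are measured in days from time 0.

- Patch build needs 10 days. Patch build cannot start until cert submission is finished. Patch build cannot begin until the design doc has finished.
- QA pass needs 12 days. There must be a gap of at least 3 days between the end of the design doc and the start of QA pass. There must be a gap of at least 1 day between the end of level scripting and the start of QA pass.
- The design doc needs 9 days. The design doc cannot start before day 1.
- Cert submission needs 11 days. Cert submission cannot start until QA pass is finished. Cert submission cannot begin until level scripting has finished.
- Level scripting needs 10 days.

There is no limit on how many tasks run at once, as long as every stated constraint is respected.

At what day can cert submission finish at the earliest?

36

Level scripting has no prerequisites, so it starts at day 0 and finishes at day 10.
The design doc cannot begin until its own release at day 1. It runs from day 1 to 1 + 9 = day 10.
QA pass has to wait for the design doc (finishes day 10, plus 3-day gap → day 13); level scripting (finishes day 10, plus 1-day gap → day 11). The latest of these is day 13, so QA pass runs day 13 to 13 + 12 = day 25.
Cert submission needs all of QA pass (finishes day 25); level scripting (finishes day 10). That puts its earliest start at day 25; it finishes at 25 + 11 = day 36.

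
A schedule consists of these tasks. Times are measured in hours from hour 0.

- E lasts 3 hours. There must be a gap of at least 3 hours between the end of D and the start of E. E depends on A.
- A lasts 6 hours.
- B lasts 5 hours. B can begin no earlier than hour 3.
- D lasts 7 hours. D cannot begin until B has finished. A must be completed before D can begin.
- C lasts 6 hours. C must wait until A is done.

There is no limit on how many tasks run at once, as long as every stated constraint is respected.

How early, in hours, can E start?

18

After its own release at hour 3, B can start at hour 3 and finishes at hour 8.
A can start immediately at hour 0; it finishes at hour 6.
D needs all of B (finishes hour 8); A (finishes hour 6). That puts its earliest start at hour 8; it finishes at 8 + 7 = hour 15.
E waits on D (finishes hour 15, plus 3-hour gap → hour 18); A (finishes hour 6). The latest of these is hour 18, which is the earliest E can start.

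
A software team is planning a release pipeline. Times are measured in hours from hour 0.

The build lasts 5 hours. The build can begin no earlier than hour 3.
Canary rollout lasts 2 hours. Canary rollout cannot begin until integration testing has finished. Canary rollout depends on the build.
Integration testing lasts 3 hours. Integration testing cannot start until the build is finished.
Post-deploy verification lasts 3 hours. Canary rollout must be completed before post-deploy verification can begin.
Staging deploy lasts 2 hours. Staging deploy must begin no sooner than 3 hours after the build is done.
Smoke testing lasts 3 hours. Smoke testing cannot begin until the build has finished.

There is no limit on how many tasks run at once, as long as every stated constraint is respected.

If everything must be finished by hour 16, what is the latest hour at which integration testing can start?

To finish by hour 16, post-deploy verification (duration 3) must start no later than hour 13.
Canary rollout feeds into post-deploy verification (must start by hour 13); so canary rollout must finish by hour 13 and therefore start by hour 11.
Integration testing must finish before canary rollout (must start by hour 11). With a 3-hour duration, integration testing must start by 11 − 3 = hour 8.

8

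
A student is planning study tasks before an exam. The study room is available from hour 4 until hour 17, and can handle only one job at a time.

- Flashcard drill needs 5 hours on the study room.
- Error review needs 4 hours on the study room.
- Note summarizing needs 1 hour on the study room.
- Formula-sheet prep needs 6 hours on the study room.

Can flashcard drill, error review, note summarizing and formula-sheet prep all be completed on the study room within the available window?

No

The study room window is 17 − 4 = 13 hours.
Running back to back, the jobs need 5 + 4 + 1 + 6 = 16 hours on the study room.
Since 16 > 13, they cannot all fit.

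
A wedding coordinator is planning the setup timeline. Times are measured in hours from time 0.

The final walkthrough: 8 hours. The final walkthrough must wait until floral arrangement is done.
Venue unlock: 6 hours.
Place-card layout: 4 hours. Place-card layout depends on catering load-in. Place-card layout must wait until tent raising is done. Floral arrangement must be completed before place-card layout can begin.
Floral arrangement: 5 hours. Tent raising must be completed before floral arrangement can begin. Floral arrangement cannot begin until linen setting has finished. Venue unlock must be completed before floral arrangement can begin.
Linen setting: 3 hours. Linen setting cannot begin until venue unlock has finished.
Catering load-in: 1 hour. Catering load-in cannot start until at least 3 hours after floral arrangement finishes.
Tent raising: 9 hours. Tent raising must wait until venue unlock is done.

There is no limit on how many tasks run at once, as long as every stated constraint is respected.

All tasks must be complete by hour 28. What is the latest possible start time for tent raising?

Nothing follows place-card layout; the deadline of hour 28 is its only limit. It must start by 28 − 4 = hour 24.
Catering load-in has to be done before place-card layout (must start by hour 24). That means finishing by hour 24, i.e. starting by 24 − 1 = hour 23.
Nothing follows the final walkthrough; the deadline of hour 28 is its only limit. It must start by 28 − 8 = hour 20.
Floral arrangement feeds catering load-in (must start by hour 23, minus 3-hour gap → hour 20); place-card layout (must start by hour 24); the final walkthrough (must start by hour 20). Taking the minimum, floral arrangement must finish by hour 20 and start by 20 − 5 = hour 15.
Tent raising must finish in time for floral arrangement (must start by hour 15); place-card layout (must start by hour 24). The tightest is hour 15, so tent raising must start by 15 − 9 = hour 6.

6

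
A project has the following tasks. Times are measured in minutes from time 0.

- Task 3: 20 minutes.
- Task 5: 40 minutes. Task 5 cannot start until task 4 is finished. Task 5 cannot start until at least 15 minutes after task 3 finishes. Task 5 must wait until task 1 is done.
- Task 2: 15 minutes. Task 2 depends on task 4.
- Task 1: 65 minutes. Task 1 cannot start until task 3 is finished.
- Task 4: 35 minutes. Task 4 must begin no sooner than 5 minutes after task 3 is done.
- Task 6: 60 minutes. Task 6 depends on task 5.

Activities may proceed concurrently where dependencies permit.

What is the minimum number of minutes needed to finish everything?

185

Task 3 can start immediately at minute 0; it finishes at minute 20.
Task 4 cannot begin until task 3 (finishes minute 20, plus 5-minute gap → minute 25). It runs from minute 25 to 25 + 35 = minute 60.
Task 2 cannot begin until task 4 (finishes minute 60). It runs from minute 60 to 60 + 15 = minute 75.
Task 1 cannot begin until task 3 (finishes minute 20). It runs from minute 20 to 20 + 65 = minute 85.
For task 5: task 4 (finishes minute 60); task 3 (finishes minute 20, plus 15-minute gap → minute 35); task 1 (finishes minute 85). Taking the maximum gives a start of minute 85, and it finishes at 85 + 40 = minute 125.
Task 6 waits on task 5 (finishes minute 125), so it starts at minute 125 and finishes at 125 + 60 = minute 185.
All tasks are finished once the last one completes. Finish times: Task 1 at 85, Task 2 at 75, Task 3 at 20, Task 4 at 60, Task 5 at 125, Task 6 at 185. The latest is minute 185.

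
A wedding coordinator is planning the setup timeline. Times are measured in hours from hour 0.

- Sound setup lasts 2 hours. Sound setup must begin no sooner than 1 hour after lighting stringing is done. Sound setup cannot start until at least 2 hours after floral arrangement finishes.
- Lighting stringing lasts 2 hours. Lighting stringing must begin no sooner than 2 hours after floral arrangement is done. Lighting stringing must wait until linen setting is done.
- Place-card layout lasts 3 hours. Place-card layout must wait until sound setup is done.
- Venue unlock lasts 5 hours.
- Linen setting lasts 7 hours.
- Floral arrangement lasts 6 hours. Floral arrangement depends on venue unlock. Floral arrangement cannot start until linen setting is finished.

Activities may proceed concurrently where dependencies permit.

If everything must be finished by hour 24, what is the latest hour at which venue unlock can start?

Place-card layout has no dependents, so it just needs to finish by hour 24. Starting by 24 − 3 = hour 21 achieves that.
Sound setup has to be done before place-card layout (must start by hour 21). That means finishing by hour 21, i.e. starting by 21 − 2 = hour 19.
Lighting stringing must finish before sound setup (must start by hour 19, minus 1-hour gap → hour 18). With a 2-hour duration, lighting stringing must start by 18 − 2 = hour 16.
Floral arrangement feeds lighting stringing (must start by hour 16, minus 2-hour gap → hour 14); sound setup (must start by hour 19, minus 2-hour gap → hour 17). Taking the minimum, floral arrangement must finish by hour 14 and start by 14 − 6 = hour 8.
Venue unlock feeds into floral arrangement (must start by hour 8); so venue unlock must finish by hour 8 and therefore start by hour 3.

3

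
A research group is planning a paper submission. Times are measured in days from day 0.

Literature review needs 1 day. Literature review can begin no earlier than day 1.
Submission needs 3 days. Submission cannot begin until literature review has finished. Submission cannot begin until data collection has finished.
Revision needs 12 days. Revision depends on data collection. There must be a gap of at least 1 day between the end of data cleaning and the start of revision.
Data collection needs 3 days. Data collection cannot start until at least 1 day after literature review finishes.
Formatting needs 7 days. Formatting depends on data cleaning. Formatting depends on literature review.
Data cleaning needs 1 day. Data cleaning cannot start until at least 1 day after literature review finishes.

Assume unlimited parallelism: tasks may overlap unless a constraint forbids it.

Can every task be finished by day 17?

No

Literature review waits on its own release at day 1, so it starts at day 1 and finishes at 1 + 1 = day 2.
Data cleaning waits on literature review (finishes day 2, plus 1-day gap → day 3), so it starts at day 3 and finishes at 3 + 1 = day 4.
Formatting has to wait for data cleaning (finishes day 4); literature review (finishes day 2). The latest of these is day 4, so formatting runs day 4 to 4 + 7 = day 11.
Data collection cannot begin until literature review (finishes day 2, plus 1-day gap → day 3). It runs from day 3 to 3 + 3 = day 6.
Submission cannot start until literature review (finishes day 2); data collection (finishes day 6). The controlling bound is day 6, so submission finishes at 6 + 3 = day 9.
Revision needs all of data collection (finishes day 6); data cleaning (finishes day 4, plus 1-day gap → day 5). That puts its earliest start at day 6; it finishes at 6 + 12 = day 18.
The earliest everything can be done is day 18, which is after the deadline of 17, so it is not possible.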